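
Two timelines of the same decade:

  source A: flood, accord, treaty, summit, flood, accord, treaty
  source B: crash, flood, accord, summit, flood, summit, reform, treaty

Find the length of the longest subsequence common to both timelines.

5

Pick flood at source A[1]=source B[2] → accord at source A[2]=source B[3] → summit at source A[4]=source B[4] → flood at source A[5]=source B[5] → treaty at source A[7]=source B[8]; all 5 events appear in both, in order. dp[7][8] = 5 confirms this is the maximum.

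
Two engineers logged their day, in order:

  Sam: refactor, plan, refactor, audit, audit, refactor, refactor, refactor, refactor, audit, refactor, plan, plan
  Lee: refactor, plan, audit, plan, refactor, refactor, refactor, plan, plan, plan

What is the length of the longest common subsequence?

8

Match refactor (Sam #1, Lee #1), plan (Sam #2, Lee #2), audit (Sam #4, Lee #3), refactor (Sam #6, Lee #5), refactor (Sam #7, Lee #6), refactor (Sam #8, Lee #7), plan (Sam #12, Lee #9), plan (Sam #13, Lee #10) — 8 tasks in the same relative order in both. The LCS DP gives dp[13][10] = 8, so this is optimal.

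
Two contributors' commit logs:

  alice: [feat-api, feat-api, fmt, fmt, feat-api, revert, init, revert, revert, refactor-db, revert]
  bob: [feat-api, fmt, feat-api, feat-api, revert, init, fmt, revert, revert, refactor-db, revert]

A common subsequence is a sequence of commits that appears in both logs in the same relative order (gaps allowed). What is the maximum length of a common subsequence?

9

One common subsequence of length 9: feat-api (alice #1, bob #1), then feat-api (alice #2, bob #3), then feat-api (alice #5, bob #4), then revert (alice #6, bob #5), then init (alice #7, bob #6), then revert (alice #8, bob #8), then revert (alice #9, bob #9), then refactor-db (alice #10, bob #10), then revert (alice #11, bob #11). The LCS DP gives dp[11][11] = 9, so this is optimal.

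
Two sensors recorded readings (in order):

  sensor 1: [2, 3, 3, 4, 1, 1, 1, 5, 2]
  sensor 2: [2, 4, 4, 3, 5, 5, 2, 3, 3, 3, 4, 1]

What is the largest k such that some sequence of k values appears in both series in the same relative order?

One common subsequence of length 5: 2 at sensor 1[1]=sensor 2[7], 3 at sensor 1[2]=sensor 2[9], 3 at sensor 1[3]=sensor 2[10], 4 at sensor 1[4]=sensor 2[11], 1 at sensor 1[7]=sensor 2[12]. dp[9][12] = 5 confirms this is the maximum.

5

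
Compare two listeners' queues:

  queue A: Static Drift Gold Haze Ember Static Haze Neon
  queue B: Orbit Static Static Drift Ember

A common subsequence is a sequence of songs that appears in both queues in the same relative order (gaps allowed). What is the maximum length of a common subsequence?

Match Static [1,3], then Drift [2,4], then Ember [5,5] — 3 songs in the same relative order in both, and the DP table's final entry dp[8][5] is also 3, so no common subsequence is longer.

3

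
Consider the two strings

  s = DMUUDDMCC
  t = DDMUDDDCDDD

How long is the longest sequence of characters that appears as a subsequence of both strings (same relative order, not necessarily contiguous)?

Let dp[i][j] be the LCS length of the first i characters of s and the first j characters of t. dp[i][j] = dp[i-1][j-1]+1 when the i-th and j-th characters match, else max(dp[i-1][j], dp[i][j-1]).
    ·  D  D  M  U  D  D  D  C  D  D  D
 ·  0  0  0  0  0  0  0  0  0  0  0  0
 D  0  1  1  1  1  1  1  1  1  1  1  1
 M  0  1  1  2  2  2  2  2  2  2  2  2
 U  0  1  1  2  3  3  3  3  3  3  3  3
 U  0  1  1  2  3  3  3  3  3  3  3  3
 D  0  1  2  2  3  4  4  4  4  4  4  4
 D  0  1  2  2  3  4  5  5  5  5  5  5
 M  0  1  2  3  3  4  5  5  5  5  5  5
 C  0  1  2  3  3  4  5  5  6  6  6  6
 C  0  1  2  3  3  4  5  5  6  6  6  6
dp[9][11] = 6. One LCS (by backtracking along matches): DMUDDC.

6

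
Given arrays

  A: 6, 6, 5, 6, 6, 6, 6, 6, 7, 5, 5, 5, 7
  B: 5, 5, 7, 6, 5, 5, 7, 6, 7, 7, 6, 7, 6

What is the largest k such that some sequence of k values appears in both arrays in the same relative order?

5

One common subsequence of length 5: 6 (A #1, B #4), 5 (A #3, B #6), 6 (A #4, B #8), 6 (A #5, B #11), 6 (A #8, B #13), and the DP table's final entry dp[13][13] is also 5, so no common subsequence is longer.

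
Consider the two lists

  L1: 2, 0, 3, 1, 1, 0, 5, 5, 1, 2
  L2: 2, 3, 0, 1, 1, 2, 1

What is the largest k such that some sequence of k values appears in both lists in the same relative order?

Let dp[i][j] be the LCS length of the first i values of L1 and the first j values of L2. dp[i][j] = dp[i-1][j-1]+1 when the i-th and j-th values match, else max(dp[i-1][j], dp[i][j-1]).
    ·  2  3  0  1  1  2  1
 ·  0  0  0  0  0  0  0  0
 2  0  1  1  1  1  1  1  1
 0  0  1  1  2  2  2  2  2
 3  0  1  2  2  2  2  2  2
 1  0  1  2  2  3  3  3  3
 1  0  1  2  2  3  4  4  4
 0  0  1  2  3  3  4  4  4
 5  0  1  2  3  3  4  4  4
 5  0  1  2  3  3  4  4  4
 1  0  1  2  3  4  4  4  5
 2  0  1  2  3  4  4  5  5
dp[10][7] = 5. One LCS (by backtracking along matches): 2, 0, 1, 1, 1.

5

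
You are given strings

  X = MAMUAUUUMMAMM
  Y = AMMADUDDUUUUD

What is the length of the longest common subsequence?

Pick M [1,3]; then A [2,4]; then U [4,9]; then U [6,10]; then U [7,11]; then U [8,12]; all 6 characters appear in both, in order. dp[13][13] = 6 confirms this is the maximum.

6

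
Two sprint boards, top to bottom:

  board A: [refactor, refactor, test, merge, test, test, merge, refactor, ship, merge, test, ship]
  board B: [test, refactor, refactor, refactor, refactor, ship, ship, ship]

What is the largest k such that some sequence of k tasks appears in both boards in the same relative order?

5

One common subsequence of length 5: refactor at board A[1]=board B[3]; then refactor at board A[2]=board B[4]; then refactor at board A[8]=board B[5]; then ship at board A[9]=board B[7]; then ship at board A[12]=board B[8]. dp[12][8] = 5 confirms this is the maximum.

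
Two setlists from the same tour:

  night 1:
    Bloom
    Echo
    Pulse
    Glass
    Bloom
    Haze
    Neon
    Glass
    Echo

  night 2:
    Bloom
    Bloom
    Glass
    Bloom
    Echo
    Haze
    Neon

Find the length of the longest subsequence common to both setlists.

Taking Bloom (night 1 #1, night 2 #2) → Glass (night 1 #4, night 2 #3) → Bloom (night 1 #5, night 2 #4) → Haze (night 1 #6, night 2 #6) → Neon (night 1 #7, night 2 #7) gives a common subsequence of length 5. Since dp[9][7] = 5, nothing longer is possible.

5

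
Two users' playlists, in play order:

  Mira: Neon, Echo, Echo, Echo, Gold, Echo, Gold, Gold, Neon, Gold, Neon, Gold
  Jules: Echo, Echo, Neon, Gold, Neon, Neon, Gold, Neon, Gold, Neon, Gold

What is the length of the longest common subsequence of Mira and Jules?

Pick Echo at Mira[2]=Jules[1] → Echo at Mira[3]=Jules[2] → Gold at Mira[5]=Jules[4] → Gold at Mira[8]=Jules[7] → Neon at Mira[9]=Jules[8] → Gold at Mira[10]=Jules[9] → Neon at Mira[11]=Jules[10] → Gold at Mira[12]=Jules[11]; all 8 songs appear in both, in order. Since dp[12][11] = 8, nothing longer is possible.

8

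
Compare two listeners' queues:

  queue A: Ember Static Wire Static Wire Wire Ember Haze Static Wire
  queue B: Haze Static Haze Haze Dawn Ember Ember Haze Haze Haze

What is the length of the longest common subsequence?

3

One common subsequence of length 3: Ember (queue A #1, queue B #6), Ember (queue A #7, queue B #7), Haze (queue A #8, queue B #10), and the DP table's final entry dp[10][10] is also 3, so no common subsequence is longer.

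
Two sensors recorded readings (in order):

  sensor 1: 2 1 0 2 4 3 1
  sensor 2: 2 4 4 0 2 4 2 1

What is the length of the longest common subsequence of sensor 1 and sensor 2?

5

Let dp[i][j] be the LCS length of the first i values of sensor 1 and the first j values of sensor 2. dp[i][j] = dp[i-1][j-1]+1 when the i-th and j-th values match, else max(dp[i-1][j], dp[i][j-1]).
    ·  2  4  4  0  2  4  2  1
 ·  0  0  0  0  0  0  0  0  0
 2  0  1  1  1  1  1  1  1  1
 1  0  1  1  1  1  1  1  1  2
 0  0  1  1  1  2  2  2  2  2
 2  0  1  1  1  2  3  3  3  3
 4  0  1  2  2  2  3  4  4  4
 3  0  1  2  2  2  3  4  4  4
 1  0  1  2  2  2  3  4  4  5
dp[7][8] = 5. One LCS (by backtracking along matches): 2, 0, 2, 4, 1.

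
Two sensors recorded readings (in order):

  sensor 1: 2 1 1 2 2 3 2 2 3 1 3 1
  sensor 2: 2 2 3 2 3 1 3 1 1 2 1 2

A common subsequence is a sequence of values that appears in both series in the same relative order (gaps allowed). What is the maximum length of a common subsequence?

8

Taking 2 [4,1]; then 2 [5,2]; then 3 [6,3]; then 2 [8,4]; then 3 [9,5]; then 1 [10,6]; then 3 [11,7]; then 1 [12,11] gives a common subsequence of length 8. dp[12][12] = 8 confirms this is the maximum.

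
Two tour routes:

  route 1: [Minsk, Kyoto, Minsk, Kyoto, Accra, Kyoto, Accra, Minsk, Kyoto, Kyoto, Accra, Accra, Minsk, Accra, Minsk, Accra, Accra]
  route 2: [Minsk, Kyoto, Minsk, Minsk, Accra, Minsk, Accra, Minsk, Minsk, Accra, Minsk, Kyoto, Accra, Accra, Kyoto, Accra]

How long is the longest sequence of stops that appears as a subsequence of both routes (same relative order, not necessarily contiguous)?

Taking Minsk (route 1 #1, route 2 #1), Kyoto (route 1 #2, route 2 #2), Minsk (route 1 #3, route 2 #4), Accra (route 1 #5, route 2 #5), Accra (route 1 #7, route 2 #7), Minsk (route 1 #8, route 2 #9), Accra (route 1 #12, route 2 #10), Minsk (route 1 #13, route 2 #11), Accra (route 1 #14, route 2 #13), Accra (route 1 #16, route 2 #14), Accra (route 1 #17, route 2 #16) gives a common subsequence of length 11, and the DP table's final entry dp[17][16] is also 11, so no common subsequence is longer.

11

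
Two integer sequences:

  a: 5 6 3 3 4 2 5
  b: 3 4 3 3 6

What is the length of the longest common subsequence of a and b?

One common subsequence of length 2: 3 [3,3] → 3 [4,4]. The LCS DP gives dp[7][5] = 2, so this is optimal.

2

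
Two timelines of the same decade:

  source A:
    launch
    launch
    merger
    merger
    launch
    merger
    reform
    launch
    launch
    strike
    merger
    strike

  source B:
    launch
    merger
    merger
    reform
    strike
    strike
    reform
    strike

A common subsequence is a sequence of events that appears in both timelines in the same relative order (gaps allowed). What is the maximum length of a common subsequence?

6

Taking launch (source A #2, source B #1); then merger (source A #4, source B #2); then merger (source A #6, source B #3); then reform (source A #7, source B #4); then strike (source A #10, source B #6); then strike (source A #12, source B #8) gives a common subsequence of length 6. dp[12][8] = 6 confirms this is the maximum.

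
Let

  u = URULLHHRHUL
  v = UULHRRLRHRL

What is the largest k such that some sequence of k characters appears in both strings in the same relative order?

Pick U (u #1, v #1) → U (u #3, v #2) → L (u #4, v #3) → L (u #5, v #7) → H (u #7, v #9) → R (u #8, v #10) → L (u #11, v #11); all 7 characters appear in both, in order. The LCS DP gives dp[11][11] = 7, so this is optimal.

7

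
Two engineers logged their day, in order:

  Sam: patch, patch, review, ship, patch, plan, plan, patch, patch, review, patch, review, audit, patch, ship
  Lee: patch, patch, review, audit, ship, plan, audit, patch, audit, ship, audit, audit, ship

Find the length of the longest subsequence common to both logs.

One common subsequence of length 8: patch (Sam #1, Lee #1), patch (Sam #2, Lee #2), review (Sam #3, Lee #3), ship (Sam #4, Lee #5), plan (Sam #6, Lee #6), patch (Sam #8, Lee #8), audit (Sam #13, Lee #12), ship (Sam #15, Lee #13). The LCS DP gives dp[15][13] = 8, so this is optimal.

8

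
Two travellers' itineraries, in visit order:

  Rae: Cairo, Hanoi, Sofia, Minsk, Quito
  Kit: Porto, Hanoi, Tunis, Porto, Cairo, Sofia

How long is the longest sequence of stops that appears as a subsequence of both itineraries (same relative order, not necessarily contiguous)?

Match Cairo [1,5] → Sofia [3,6] — 2 stops in the same relative order in both. The LCS DP gives dp[5][6] = 2, so this is optimal.

2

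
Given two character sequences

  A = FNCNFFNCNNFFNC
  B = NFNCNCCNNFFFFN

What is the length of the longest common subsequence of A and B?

10

One common subsequence of length 10: F at A[1]=B[2], then N at A[2]=B[3], then C at A[3]=B[4], then N at A[4]=B[5], then C at A[8]=B[7], then N at A[9]=B[8], then N at A[10]=B[9], then F at A[11]=B[12], then F at A[12]=B[13], then N at A[13]=B[14]. Since dp[14][14] = 10, nothing longer is possible.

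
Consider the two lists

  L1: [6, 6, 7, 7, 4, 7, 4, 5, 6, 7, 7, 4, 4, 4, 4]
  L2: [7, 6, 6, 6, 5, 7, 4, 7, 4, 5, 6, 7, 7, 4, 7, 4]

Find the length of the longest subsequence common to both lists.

Pick 6 at L1[1]=L2[3] → 6 at L1[2]=L2[4] → 7 at L1[4]=L2[6] → 4 at L1[5]=L2[7] → 7 at L1[6]=L2[8] → 4 at L1[7]=L2[9] → 5 at L1[8]=L2[10] → 6 at L1[9]=L2[11] → 7 at L1[10]=L2[12] → 7 at L1[11]=L2[13] → 4 at L1[12]=L2[14] → 4 at L1[15]=L2[16]; all 12 values appear in both, in order. dp[15][16] = 12 confirms this is the maximum.

12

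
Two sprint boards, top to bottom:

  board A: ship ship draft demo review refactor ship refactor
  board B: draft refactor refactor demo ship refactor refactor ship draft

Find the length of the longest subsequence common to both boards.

Pick draft [3,1]; then demo [4,4]; then refactor [6,7]; then ship [7,8]; all 4 tasks appear in both, in order. Since dp[8][9] = 4, nothing longer is possible.

4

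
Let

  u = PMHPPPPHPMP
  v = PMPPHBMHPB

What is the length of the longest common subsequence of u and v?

Let dp[i][j] be the LCS length of the first i characters of u and the first j characters of v. dp[i][j] = dp[i-1][j-1]+1 when the i-th and j-th characters match, else max(dp[i-1][j], dp[i][j-1]).
    ·  P  M  P  P  H  B  M  H  P  B
 ·  0  0  0  0  0  0  0  0  0  0  0
 P  0  1  1  1  1  1  1  1  1  1  1
 M  0  1  2  2  2  2  2  2  2  2  2
 H  0  1  2  2  2  3  3  3  3  3  3
 P  0  1  2  3  3  3  3  3  3  4  4
 P  0  1  2  3  4  4  4  4  4  4  4
 P  0  1  2  3  4  4  4  4  4  5  5
 P  0  1  2  3  4  4  4  4  4  5  5
 H  0  1  2  3  4  5  5  5  5  5  5
 P  0  1  2  3  4  5  5  5  5  6  6
 M  0  1  2  3  4  5  5  6  6  6  6
 P  0  1  2  3  4  5  5  6  6  7  7
dp[11][10] = 7. One LCS (by backtracking along matches): PMPPHMP.

7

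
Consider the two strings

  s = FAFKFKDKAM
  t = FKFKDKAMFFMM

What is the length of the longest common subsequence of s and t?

One common subsequence of length 8: F at s[3]=t[1]; then K at s[4]=t[2]; then F at s[5]=t[3]; then K at s[6]=t[4]; then D at s[7]=t[5]; then K at s[8]=t[6]; then A at s[9]=t[7]; then M at s[10]=t[12]. dp[10][12] = 8 confirms this is the maximum.

8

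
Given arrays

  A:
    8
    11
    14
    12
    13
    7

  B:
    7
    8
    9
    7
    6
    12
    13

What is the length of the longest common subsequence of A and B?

3

Taking 8 (A #1, B #2); then 12 (A #4, B #6); then 13 (A #5, B #7) gives a common subsequence of length 3. The LCS DP gives dp[6][7] = 3, so this is optimal.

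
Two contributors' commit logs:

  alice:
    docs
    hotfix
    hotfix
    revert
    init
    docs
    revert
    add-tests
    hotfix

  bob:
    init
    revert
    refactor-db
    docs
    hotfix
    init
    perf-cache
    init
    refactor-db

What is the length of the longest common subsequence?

3

Pick docs at alice[1]=bob[4]; then hotfix at alice[2]=bob[5]; then init at alice[5]=bob[8]; all 3 commits appear in both, in order. dp[9][9] = 3 confirms this is the maximum.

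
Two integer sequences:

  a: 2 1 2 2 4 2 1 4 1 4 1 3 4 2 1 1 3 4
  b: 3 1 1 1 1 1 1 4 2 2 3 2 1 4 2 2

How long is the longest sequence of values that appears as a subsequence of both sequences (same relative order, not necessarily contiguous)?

8

Pick 1 [2,5] → 1 [7,6] → 1 [9,7] → 4 [10,8] → 3 [12,11] → 2 [14,12] → 1 [16,13] → 4 [18,14]; all 8 values appear in both, in order. The LCS DP gives dp[18][16] = 8, so this is optimal.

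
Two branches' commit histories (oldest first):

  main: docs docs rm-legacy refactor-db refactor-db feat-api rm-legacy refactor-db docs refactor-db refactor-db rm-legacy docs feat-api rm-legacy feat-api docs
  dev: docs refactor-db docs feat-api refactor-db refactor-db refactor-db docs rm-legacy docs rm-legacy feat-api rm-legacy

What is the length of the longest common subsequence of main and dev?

10

Match docs at main[1]=dev[1], then docs at main[2]=dev[3], then refactor-db at main[4]=dev[5], then refactor-db at main[5]=dev[6], then refactor-db at main[8]=dev[7], then docs at main[9]=dev[8], then rm-legacy at main[12]=dev[9], then docs at main[13]=dev[10], then feat-api at main[14]=dev[12], then rm-legacy at main[15]=dev[13] — 10 commits in the same relative order in both, and the DP table's final entry dp[17][13] is also 10, so no common subsequence is longer.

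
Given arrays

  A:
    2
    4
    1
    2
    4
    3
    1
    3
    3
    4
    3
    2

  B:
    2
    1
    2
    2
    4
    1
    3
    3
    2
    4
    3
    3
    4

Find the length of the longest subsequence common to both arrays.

Taking 2 (A #1, B #1), 1 (A #3, B #2), 2 (A #4, B #4), 4 (A #5, B #5), 1 (A #7, B #6), 3 (A #8, B #7), 3 (A #9, B #8), 4 (A #10, B #10), 3 (A #11, B #12) gives a common subsequence of length 9, and the DP table's final entry dp[12][13] is also 9, so no common subsequence is longer.

9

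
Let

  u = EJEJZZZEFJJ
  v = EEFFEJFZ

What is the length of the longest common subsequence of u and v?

Taking E (u #1, v #2), then E (u #3, v #5), then J (u #4, v #6), then Z (u #7, v #8) gives a common subsequence of length 4. The LCS DP gives dp[11][8] = 4, so this is optimal.

4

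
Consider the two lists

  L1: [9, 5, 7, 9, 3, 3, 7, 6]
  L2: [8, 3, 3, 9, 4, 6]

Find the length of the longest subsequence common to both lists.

3

One common subsequence of length 3: 3 at L1[5]=L2[2], then 3 at L1[6]=L2[3], then 6 at L1[8]=L2[6]. Since dp[8][6] = 3, nothing longer is possible.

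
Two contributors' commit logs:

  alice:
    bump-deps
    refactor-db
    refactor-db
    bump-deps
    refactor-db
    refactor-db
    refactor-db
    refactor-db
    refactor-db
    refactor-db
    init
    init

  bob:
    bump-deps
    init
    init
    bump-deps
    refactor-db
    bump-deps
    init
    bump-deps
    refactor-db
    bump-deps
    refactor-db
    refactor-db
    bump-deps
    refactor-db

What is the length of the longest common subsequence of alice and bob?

7

One common subsequence of length 7: bump-deps [1,4], then refactor-db [2,5], then refactor-db [3,9], then bump-deps [4,10], then refactor-db [5,11], then refactor-db [6,12], then refactor-db [10,14]. dp[12][14] = 7 confirms this is the maximum.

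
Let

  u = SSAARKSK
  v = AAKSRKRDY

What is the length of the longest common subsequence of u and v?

Pick A [3,1] → A [4,2] → K [6,3] → S [7,4] → K [8,6]; all 5 characters appear in both, in order. dp[8][9] = 5 confirms this is the maximum.

5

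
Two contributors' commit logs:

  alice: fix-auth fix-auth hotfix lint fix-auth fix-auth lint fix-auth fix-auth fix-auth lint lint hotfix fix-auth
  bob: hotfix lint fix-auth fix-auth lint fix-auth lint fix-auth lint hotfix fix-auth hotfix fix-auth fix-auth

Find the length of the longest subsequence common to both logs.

Taking hotfix (alice #3, bob #1); then lint (alice #4, bob #2); then fix-auth (alice #5, bob #3); then fix-auth (alice #6, bob #4); then lint (alice #7, bob #5); then fix-auth (alice #8, bob #6); then fix-auth (alice #9, bob #8); then fix-auth (alice #10, bob #11); then hotfix (alice #13, bob #12); then fix-auth (alice #14, bob #14) gives a common subsequence of length 10. Since dp[14][14] = 10, nothing longer is possible.

10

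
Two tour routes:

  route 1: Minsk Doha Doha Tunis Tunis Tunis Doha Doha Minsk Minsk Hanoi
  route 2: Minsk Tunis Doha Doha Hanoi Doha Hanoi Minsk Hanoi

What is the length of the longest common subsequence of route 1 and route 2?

Match Minsk (route 1 #1, route 2 #1); then Doha (route 1 #2, route 2 #3); then Doha (route 1 #3, route 2 #4); then Doha (route 1 #7, route 2 #6); then Minsk (route 1 #10, route 2 #8); then Hanoi (route 1 #11, route 2 #9) — 6 stops in the same relative order in both. Since dp[11][9] = 6, nothing longer is possible.

6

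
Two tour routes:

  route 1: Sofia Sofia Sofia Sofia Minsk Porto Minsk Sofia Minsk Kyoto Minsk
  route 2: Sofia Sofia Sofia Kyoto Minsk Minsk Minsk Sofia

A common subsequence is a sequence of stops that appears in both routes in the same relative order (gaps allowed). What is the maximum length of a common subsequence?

One common subsequence of length 6: Sofia (route 1 #1, route 2 #1), Sofia (route 1 #2, route 2 #2), Sofia (route 1 #3, route 2 #3), Minsk (route 1 #5, route 2 #6), Minsk (route 1 #7, route 2 #7), Sofia (route 1 #8, route 2 #8), and the DP table's final entry dp[11][8] is also 6, so no common subsequence is longer.

6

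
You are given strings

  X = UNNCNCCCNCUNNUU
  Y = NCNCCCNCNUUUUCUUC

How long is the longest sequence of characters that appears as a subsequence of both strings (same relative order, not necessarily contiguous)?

11

Pick N [3,1] → C [4,2] → N [5,3] → C [6,4] → C [7,5] → C [8,6] → N [9,7] → C [10,8] → U [11,13] → U [14,15] → U [15,16]; all 11 characters appear in both, in order. The LCS DP gives dp[15][17] = 11, so this is optimal.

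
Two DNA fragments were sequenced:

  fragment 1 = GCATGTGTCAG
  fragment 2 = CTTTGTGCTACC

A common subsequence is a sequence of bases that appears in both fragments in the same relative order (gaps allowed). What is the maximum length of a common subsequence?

Match C [2,1], then T [4,4], then G [5,5], then T [6,6], then G [7,7], then T [8,9], then C [9,12] — 7 bases in the same relative order in both. The LCS DP gives dp[11][12] = 7, so this is optimal.

7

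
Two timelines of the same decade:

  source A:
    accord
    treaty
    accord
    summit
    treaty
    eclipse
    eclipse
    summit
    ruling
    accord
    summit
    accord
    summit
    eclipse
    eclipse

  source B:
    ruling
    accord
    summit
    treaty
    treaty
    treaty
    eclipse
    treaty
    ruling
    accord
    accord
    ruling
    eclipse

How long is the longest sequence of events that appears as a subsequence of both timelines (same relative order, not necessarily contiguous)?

8

Taking accord at source A[1]=source B[2], treaty at source A[2]=source B[5], treaty at source A[5]=source B[6], eclipse at source A[6]=source B[7], ruling at source A[9]=source B[9], accord at source A[10]=source B[10], accord at source A[12]=source B[11], eclipse at source A[15]=source B[13] gives a common subsequence of length 8, and the DP table's final entry dp[15][13] is also 8, so no common subsequence is longer.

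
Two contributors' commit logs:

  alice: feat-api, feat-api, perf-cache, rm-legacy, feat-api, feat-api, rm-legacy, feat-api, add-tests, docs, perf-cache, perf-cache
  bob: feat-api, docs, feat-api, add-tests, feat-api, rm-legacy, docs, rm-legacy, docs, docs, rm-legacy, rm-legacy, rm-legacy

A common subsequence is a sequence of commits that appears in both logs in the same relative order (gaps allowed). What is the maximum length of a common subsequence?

One common subsequence of length 5: feat-api (alice #1, bob #3), feat-api (alice #2, bob #5), rm-legacy (alice #4, bob #6), rm-legacy (alice #7, bob #8), docs (alice #10, bob #10), and the DP table's final entry dp[12][13] is also 5, so no common subsequence is longer.

5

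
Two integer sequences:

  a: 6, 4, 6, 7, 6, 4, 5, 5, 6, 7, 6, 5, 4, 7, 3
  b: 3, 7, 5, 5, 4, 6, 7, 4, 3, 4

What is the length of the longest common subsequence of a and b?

Let dp[i][j] be the LCS length of the first i values of a and the first j values of b. dp[i][j] = dp[i-1][j-1]+1 when the i-th and j-th values match, else max(dp[i-1][j], dp[i][j-1]).
    ·  3  7  5  5  4  6  7  4  3  4
 ·  0  0  0  0  0  0  0  0  0  0  0
 6  0  0  0  0  0  0  1  1  1  1  1
 4  0  0  0  0  0  1  1  1  2  2  2
 6  0  0  0  0  0  1  2  2  2  2  2
 7  0  0  1  1  1  1  2  3  3  3  3
 6  0  0  1  1  1  1  2  3  3  3  3
 4  0  0  1  1  1  2  2  3  4  4  4
 5  0  0  1  2  2  2  2  3  4  4  4
 5  0  0  1  2  3  3  3  3  4  4  4
 6  0  0  1  2  3  3  4  4  4  4  4
 7  0  0  1  2  3  3  4  5  5  5  5
 6  0  0  1  2  3  3  4  5  5  5  5
 5  0  0  1  2  3  3  4  5  5  5  5
 4  0  0  1  2  3  4  4  5  6  6  6
 7  0  0  1  2  3  4  4  5  6  6  6
 3  0  1  1  2  3  4  4  5  6  7  7
dp[15][10] = 7. One LCS (by backtracking along matches): 7, 5, 5, 6, 7, 4, 3.

7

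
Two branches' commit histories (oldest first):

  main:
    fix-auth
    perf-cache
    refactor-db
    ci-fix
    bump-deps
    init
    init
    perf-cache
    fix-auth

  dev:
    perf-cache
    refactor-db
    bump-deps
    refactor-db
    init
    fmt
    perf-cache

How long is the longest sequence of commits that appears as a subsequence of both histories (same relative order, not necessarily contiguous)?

5

Pick perf-cache [2,1]; then refactor-db [3,2]; then bump-deps [5,3]; then init [6,5]; then perf-cache [8,7]; all 5 commits appear in both, in order. Since dp[9][7] = 5, nothing longer is possible.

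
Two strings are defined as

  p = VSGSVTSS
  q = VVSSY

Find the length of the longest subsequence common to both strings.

4

Let dp[i][j] be the LCS length of the first i characters of p and the first j characters of q. dp[i][j] = dp[i-1][j-1]+1 when the i-th and j-th characters match, else max(dp[i-1][j], dp[i][j-1]).
    ·  V  V  S  S  Y
 ·  0  0  0  0  0  0
 V  0  1  1  1  1  1
 S  0  1  1  2  2  2
 G  0  1  1  2  2  2
 S  0  1  1  2  3  3
 V  0  1  2  2  3  3
 T  0  1  2  2  3  3
 S  0  1  2  3  3  3
 S  0  1  2  3  4  4
dp[8][5] = 4. One LCS (by backtracking along matches): VVSS.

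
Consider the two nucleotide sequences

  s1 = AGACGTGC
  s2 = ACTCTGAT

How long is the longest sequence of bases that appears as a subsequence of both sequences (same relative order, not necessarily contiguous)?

4

Let dp[i][j] be the LCS length of the first i bases of s1 and the first j bases of s2. dp[i][j] = dp[i-1][j-1]+1 when the i-th and j-th bases match, else max(dp[i-1][j], dp[i][j-1]).
    ·  A  C  T  C  T  G  A  T
 ·  0  0  0  0  0  0  0  0  0
 A  0  1  1  1  1  1  1  1  1
 G  0  1  1  1  1  1  2  2  2
 A  0  1  1  1  1  1  2  3  3
 C  0  1  2  2  2  2  2  3  3
 G  0  1  2  2  2  2  3  3  3
 T  0  1  2  3  3  3  3  3  4
 G  0  1  2  3  3  3  4  4  4
 C  0  1  2  3  4  4  4  4  4
dp[8][8] = 4. One LCS (by backtracking along matches): AGAT.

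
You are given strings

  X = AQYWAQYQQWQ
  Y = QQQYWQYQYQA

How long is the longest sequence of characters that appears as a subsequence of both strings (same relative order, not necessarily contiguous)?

7

Taking Q [2,3], Y [3,4], W [4,5], Q [6,6], Y [7,7], Q [8,8], Q [9,10] gives a common subsequence of length 7. Since dp[11][11] = 7, nothing longer is possible.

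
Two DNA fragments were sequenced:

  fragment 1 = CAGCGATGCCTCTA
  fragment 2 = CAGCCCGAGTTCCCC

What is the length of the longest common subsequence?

Pick C [1,1] → A [2,2] → G [3,3] → C [4,6] → G [5,7] → A [6,8] → T [7,11] → C [9,13] → C [10,14] → C [12,15]; all 10 bases appear in both, in order. dp[14][15] = 10 confirms this is the maximum.

10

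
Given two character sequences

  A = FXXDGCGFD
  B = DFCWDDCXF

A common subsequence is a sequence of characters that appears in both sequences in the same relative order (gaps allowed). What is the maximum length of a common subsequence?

4

Taking F (A #1, B #2), then D (A #4, B #6), then C (A #6, B #7), then F (A #8, B #9) gives a common subsequence of length 4. Since dp[9][9] = 4, nothing longer is possible.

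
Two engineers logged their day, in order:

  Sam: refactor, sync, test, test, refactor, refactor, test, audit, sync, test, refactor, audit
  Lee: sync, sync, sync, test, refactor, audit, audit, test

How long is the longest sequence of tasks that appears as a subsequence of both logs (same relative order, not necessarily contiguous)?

Match sync (Sam #2, Lee #3), then test (Sam #4, Lee #4), then refactor (Sam #5, Lee #5), then audit (Sam #8, Lee #7), then test (Sam #10, Lee #8) — 5 tasks in the same relative order in both. The LCS DP gives dp[12][8] = 5, so this is optimal.

5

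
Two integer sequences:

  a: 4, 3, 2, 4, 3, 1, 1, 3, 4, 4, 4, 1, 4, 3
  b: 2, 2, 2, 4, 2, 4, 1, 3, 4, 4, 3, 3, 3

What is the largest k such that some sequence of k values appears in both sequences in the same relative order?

8

Taking 4 at a[1]=b[4] → 2 at a[3]=b[5] → 4 at a[4]=b[6] → 1 at a[7]=b[7] → 3 at a[8]=b[8] → 4 at a[9]=b[9] → 4 at a[10]=b[10] → 3 at a[14]=b[13] gives a common subsequence of length 8. dp[14][13] = 8 confirms this is the maximum.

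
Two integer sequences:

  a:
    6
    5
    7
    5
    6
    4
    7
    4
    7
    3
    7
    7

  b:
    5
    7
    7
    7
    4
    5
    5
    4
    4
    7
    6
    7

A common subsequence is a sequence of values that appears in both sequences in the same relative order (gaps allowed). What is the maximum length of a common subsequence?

7

Let dp[i][j] be the LCS length of the first i values of a and the first j values of b. dp[i][j] = dp[i-1][j-1]+1 when the i-th and j-th values match, else max(dp[i-1][j], dp[i][j-1]).
    ·  5  7  7  7  4  5  5  4  4  7  6  7
 ·  0  0  0  0  0  0  0  0  0  0  0  0  0
 6  0  0  0  0  0  0  0  0  0  0  0  1  1
 5  0  1  1  1  1  1  1  1  1  1  1  1  1
 7  0  1  2  2  2  2  2  2  2  2  2  2  2
 5  0  1  2  2  2  2  3  3  3  3  3  3  3
 6  0  1  2  2  2  2  3  3  3  3  3  4  4
 4  0  1  2  2  2  3  3  3  4  4  4  4  4
 7  0  1  2  3  3  3  3  3  4  4  5  5  5
 4  0  1  2  3  3  4  4  4  4  5  5  5  5
 7  0  1  2  3  4  4  4  4  4  5  6  6  6
 3  0  1  2  3  4  4  4  4  4  5  6  6  6
 7  0  1  2  3  4  4  4  4  4  5  6  6  7
 7  0  1  2  3  4  4  4  4  4  5  6  6  7
dp[12][12] = 7. One LCS (by backtracking along matches): 5, 7, 5, 4, 4, 7, 7.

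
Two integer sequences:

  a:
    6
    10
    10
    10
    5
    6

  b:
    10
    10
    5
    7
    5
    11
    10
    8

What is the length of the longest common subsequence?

Let dp[i][j] be the LCS length of the first i values of a and the first j values of b. dp[i][j] = dp[i-1][j-1]+1 when the i-th and j-th values match, else max(dp[i-1][j], dp[i][j-1]).
    · 10 10  5  7  5 11 10  8
 ·  0  0  0  0  0  0  0  0  0
 6  0  0  0  0  0  0  0  0  0
10  0  1  1  1  1  1  1  1  1
10  0  1  2  2  2  2  2  2  2
10  0  1  2  2  2  2  2  3  3
 5  0  1  2  3  3  3  3  3  3
 6  0  1  2  3  3  3  3  3  3
dp[6][8] = 3. One LCS (by backtracking along matches): 10, 10, 10.

3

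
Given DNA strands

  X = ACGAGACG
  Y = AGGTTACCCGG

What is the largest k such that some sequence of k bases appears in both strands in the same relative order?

Pick A [1,1], then G [3,2], then G [5,3], then A [6,6], then C [7,9], then G [8,11]; all 6 bases appear in both, in order. Since dp[8][11] = 6, nothing longer is possible.

6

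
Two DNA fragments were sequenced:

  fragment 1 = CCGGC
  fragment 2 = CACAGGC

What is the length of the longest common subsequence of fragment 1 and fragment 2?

5

Taking C [1,1]; then C [2,3]; then G [3,5]; then G [4,6]; then C [5,7] gives a common subsequence of length 5. The LCS DP gives dp[5][7] = 5, so this is optimal.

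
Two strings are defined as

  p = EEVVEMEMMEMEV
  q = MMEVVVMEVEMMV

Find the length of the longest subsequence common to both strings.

One common subsequence of length 8: E [1,3]; then V [3,5]; then V [4,6]; then E [5,8]; then E [7,10]; then M [9,11]; then M [11,12]; then V [13,13]. Since dp[13][13] = 8, nothing longer is possible.

8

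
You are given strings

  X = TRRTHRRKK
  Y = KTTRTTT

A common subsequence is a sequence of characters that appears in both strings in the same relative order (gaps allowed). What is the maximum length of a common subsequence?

Let dp[i][j] be the LCS length of the first i characters of X and the first j characters of Y. dp[i][j] = dp[i-1][j-1]+1 when the i-th and j-th characters match, else max(dp[i-1][j], dp[i][j-1]).
    ·  K  T  T  R  T  T  T
 ·  0  0  0  0  0  0  0  0
 T  0  0  1  1  1  1  1  1
 R  0  0  1  1  2  2  2  2
 R  0  0  1  1  2  2  2  2
 T  0  0  1  2  2  3  3  3
 H  0  0  1  2  2  3  3  3
 R  0  0  1  2  3  3  3  3
 R  0  0  1  2  3  3  3  3
 K  0  1  1  2  3  3  3  3
 K  0  1  1  2  3  3  3  3
dp[9][7] = 3. One LCS (by backtracking along matches): TRT.

3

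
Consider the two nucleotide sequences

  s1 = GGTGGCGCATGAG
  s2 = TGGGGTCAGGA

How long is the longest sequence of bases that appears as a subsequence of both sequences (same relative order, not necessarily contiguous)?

One common subsequence of length 8: G (s1 #1, s2 #2), then G (s1 #2, s2 #3), then G (s1 #4, s2 #4), then G (s1 #5, s2 #5), then C (s1 #6, s2 #7), then G (s1 #7, s2 #9), then G (s1 #11, s2 #10), then A (s1 #12, s2 #11). Since dp[13][11] = 8, nothing longer is possible.

8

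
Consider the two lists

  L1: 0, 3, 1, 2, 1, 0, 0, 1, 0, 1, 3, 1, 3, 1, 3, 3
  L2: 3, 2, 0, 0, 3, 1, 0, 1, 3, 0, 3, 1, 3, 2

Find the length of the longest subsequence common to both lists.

One common subsequence of length 11: 3 [2,1], then 2 [4,2], then 0 [6,3], then 0 [7,4], then 1 [8,6], then 0 [9,7], then 1 [10,8], then 3 [11,9], then 3 [13,11], then 1 [14,12], then 3 [15,13], and the DP table's final entry dp[16][14] is also 11, so no common subsequence is longer.

11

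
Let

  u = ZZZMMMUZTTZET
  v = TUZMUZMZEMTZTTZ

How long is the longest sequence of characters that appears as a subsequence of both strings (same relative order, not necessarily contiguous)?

Match Z (u #1, v #3) → Z (u #2, v #6) → Z (u #3, v #8) → M (u #4, v #10) → Z (u #8, v #12) → T (u #9, v #13) → T (u #10, v #14) → Z (u #11, v #15) — 8 characters in the same relative order in both. The LCS DP gives dp[13][15] = 8, so this is optimal.

8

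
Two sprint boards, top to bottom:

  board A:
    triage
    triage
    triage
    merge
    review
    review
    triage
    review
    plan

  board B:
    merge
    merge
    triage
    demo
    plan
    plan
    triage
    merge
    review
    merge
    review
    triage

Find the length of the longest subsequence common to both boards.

Taking triage at board A[1]=board B[3]; then triage at board A[3]=board B[7]; then merge at board A[4]=board B[8]; then review at board A[5]=board B[9]; then review at board A[6]=board B[11]; then triage at board A[7]=board B[12] gives a common subsequence of length 6. The LCS DP gives dp[9][12] = 6, so this is optimal.

6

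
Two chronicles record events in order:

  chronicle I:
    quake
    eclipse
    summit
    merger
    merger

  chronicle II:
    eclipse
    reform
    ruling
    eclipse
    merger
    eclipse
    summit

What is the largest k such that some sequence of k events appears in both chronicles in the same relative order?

2

One common subsequence of length 2: eclipse [2,6]; then summit [3,7]. The LCS DP gives dp[5][7] = 2, so this is optimal.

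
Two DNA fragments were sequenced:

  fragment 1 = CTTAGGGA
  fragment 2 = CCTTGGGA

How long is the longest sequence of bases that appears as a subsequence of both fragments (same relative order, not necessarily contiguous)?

7

Taking C (fragment 1 #1, fragment 2 #2); then T (fragment 1 #2, fragment 2 #3); then T (fragment 1 #3, fragment 2 #4); then G (fragment 1 #5, fragment 2 #5); then G (fragment 1 #6, fragment 2 #6); then G (fragment 1 #7, fragment 2 #7); then A (fragment 1 #8, fragment 2 #8) gives a common subsequence of length 7. dp[8][8] = 7 confirms this is the maximum.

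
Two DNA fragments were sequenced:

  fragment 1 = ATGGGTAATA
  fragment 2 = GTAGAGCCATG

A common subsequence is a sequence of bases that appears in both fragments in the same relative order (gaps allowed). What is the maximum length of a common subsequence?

5

Taking A (fragment 1 #1, fragment 2 #3) → G (fragment 1 #3, fragment 2 #4) → G (fragment 1 #4, fragment 2 #6) → A (fragment 1 #8, fragment 2 #9) → T (fragment 1 #9, fragment 2 #10) gives a common subsequence of length 5. Since dp[10][11] = 5, nothing longer is possible.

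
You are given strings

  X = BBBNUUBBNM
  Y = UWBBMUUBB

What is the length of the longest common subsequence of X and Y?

Let dp[i][j] be the LCS length of the first i characters of X and the first j characters of Y. dp[i][j] = dp[i-1][j-1]+1 when the i-th and j-th characters match, else max(dp[i-1][j], dp[i][j-1]).
    ·  U  W  B  B  M  U  U  B  B
 ·  0  0  0  0  0  0  0  0  0  0
 B  0  0  0  1  1  1  1  1  1  1
 B  0  0  0  1  2  2  2  2  2  2
 B  0  0  0  1  2  2  2  2  3  3
 N  0  0  0  1  2  2  2  2  3  3
 U  0  1  1  1  2  2  3  3  3  3
 U  0  1  1  1  2  2  3  4  4  4
 B  0  1  1  2  2  2  3  4  5  5
 B  0  1  1  2  3  3  3  4  5  6
 N  0  1  1  2  3  3  3  4  5  6
 M  0  1  1  2  3  4  4  4  5  6
dp[10][9] = 6. One LCS (by backtracking along matches): BBUUBB.

6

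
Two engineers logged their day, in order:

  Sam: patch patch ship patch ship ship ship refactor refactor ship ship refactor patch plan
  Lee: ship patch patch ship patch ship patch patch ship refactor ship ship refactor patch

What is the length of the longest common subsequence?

11

Match patch [1,2], patch [2,3], ship [3,4], patch [4,5], ship [5,6], ship [7,9], refactor [9,10], ship [10,11], ship [11,12], refactor [12,13], patch [13,14] — 11 tasks in the same relative order in both. dp[14][14] = 11 confirms this is the maximum.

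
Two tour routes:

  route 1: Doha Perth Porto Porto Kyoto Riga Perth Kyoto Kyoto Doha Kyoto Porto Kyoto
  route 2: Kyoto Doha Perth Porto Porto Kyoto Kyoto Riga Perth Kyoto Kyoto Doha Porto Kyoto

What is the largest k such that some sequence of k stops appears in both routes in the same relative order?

12

Match Doha (route 1 #1, route 2 #2) → Perth (route 1 #2, route 2 #3) → Porto (route 1 #3, route 2 #4) → Porto (route 1 #4, route 2 #5) → Kyoto (route 1 #5, route 2 #7) → Riga (route 1 #6, route 2 #8) → Perth (route 1 #7, route 2 #9) → Kyoto (route 1 #8, route 2 #10) → Kyoto (route 1 #9, route 2 #11) → Doha (route 1 #10, route 2 #12) → Porto (route 1 #12, route 2 #13) → Kyoto (route 1 #13, route 2 #14) — 12 stops in the same relative order in both. dp[13][14] = 12 confirms this is the maximum.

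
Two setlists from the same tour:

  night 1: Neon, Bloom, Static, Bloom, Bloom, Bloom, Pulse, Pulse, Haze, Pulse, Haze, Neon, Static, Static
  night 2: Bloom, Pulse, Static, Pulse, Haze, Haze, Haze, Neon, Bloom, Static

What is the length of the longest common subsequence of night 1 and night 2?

Pick Bloom at night 1[2]=night 2[1], then Static at night 1[3]=night 2[3], then Pulse at night 1[7]=night 2[4], then Haze at night 1[9]=night 2[6], then Haze at night 1[11]=night 2[7], then Neon at night 1[12]=night 2[8], then Static at night 1[14]=night 2[10]; all 7 songs appear in both, in order. The LCS DP gives dp[14][10] = 7, so this is optimal.

7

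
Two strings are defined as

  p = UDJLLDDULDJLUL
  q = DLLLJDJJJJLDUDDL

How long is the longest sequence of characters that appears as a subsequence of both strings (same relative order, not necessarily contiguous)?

One common subsequence of length 9: D [2,1]; then L [4,2]; then L [5,3]; then L [9,4]; then D [10,6]; then J [11,10]; then L [12,11]; then U [13,13]; then L [14,16], and the DP table's final entry dp[14][16] is also 9, so no common subsequence is longer.

9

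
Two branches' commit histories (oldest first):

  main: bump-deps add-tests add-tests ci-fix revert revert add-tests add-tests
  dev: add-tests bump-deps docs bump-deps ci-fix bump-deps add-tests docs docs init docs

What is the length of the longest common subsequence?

3

Taking bump-deps [1,4]; then ci-fix [4,5]; then add-tests [7,7] gives a common subsequence of length 3. The LCS DP gives dp[8][11] = 3, so this is optimal.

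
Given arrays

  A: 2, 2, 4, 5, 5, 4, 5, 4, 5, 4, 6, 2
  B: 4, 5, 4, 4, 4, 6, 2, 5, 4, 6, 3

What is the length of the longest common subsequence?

Taking 4 [3,1] → 5 [4,2] → 4 [6,4] → 4 [8,5] → 5 [9,8] → 4 [10,9] → 6 [11,10] gives a common subsequence of length 7, and the DP table's final entry dp[12][11] is also 7, so no common subsequence is longer.

7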